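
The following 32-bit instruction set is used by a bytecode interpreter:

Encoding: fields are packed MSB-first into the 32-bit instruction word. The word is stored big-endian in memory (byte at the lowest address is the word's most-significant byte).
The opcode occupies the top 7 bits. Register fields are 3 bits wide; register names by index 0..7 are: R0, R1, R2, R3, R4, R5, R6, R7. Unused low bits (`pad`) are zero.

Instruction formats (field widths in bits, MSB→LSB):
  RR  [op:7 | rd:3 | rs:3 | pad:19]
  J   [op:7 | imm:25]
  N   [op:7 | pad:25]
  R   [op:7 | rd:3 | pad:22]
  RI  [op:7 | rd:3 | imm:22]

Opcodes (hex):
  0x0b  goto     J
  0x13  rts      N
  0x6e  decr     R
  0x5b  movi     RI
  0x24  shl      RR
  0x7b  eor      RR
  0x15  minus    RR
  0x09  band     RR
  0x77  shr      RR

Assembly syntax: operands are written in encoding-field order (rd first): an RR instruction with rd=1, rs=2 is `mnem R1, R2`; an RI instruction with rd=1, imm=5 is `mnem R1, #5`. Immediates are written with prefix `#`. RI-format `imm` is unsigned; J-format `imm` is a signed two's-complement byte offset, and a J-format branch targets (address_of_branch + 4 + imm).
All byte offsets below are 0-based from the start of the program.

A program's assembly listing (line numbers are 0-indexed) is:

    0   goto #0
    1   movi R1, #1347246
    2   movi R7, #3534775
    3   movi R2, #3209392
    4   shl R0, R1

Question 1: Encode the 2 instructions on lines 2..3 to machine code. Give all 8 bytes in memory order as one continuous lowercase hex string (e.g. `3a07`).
b7f5efb7b6b0f8b0

line 2 (movi): pack op=0x5b:7|rd=7:3|imm=3534775:22 = 0xb7f5efb7; big→ b7 f5 ef b7
line 3 (movi): pack op=0x5b:7|rd=2:3|imm=3209392:22 = 0xb6b0f8b0; big→ b6 b0 f8 b0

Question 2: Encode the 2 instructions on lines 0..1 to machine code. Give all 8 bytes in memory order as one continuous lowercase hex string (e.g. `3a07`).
16000000b6548eae

L0: goto op=0xb:7|imm=0:25 ⇒ 0x16000000 ⇒ big 16 00 00 00
L1: movi op=0x5b:7|rd=1:3|imm=1347246:22 ⇒ 0xb6548eae ⇒ big b6 54 8e ae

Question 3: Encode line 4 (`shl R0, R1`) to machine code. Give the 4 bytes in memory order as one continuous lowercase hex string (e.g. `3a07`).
48080000

L4: shl op=0x24:7|rd=0:3|rs=1:3|pad=0:19 ⇒ 0x48080000 ⇒ big 48 08 00 00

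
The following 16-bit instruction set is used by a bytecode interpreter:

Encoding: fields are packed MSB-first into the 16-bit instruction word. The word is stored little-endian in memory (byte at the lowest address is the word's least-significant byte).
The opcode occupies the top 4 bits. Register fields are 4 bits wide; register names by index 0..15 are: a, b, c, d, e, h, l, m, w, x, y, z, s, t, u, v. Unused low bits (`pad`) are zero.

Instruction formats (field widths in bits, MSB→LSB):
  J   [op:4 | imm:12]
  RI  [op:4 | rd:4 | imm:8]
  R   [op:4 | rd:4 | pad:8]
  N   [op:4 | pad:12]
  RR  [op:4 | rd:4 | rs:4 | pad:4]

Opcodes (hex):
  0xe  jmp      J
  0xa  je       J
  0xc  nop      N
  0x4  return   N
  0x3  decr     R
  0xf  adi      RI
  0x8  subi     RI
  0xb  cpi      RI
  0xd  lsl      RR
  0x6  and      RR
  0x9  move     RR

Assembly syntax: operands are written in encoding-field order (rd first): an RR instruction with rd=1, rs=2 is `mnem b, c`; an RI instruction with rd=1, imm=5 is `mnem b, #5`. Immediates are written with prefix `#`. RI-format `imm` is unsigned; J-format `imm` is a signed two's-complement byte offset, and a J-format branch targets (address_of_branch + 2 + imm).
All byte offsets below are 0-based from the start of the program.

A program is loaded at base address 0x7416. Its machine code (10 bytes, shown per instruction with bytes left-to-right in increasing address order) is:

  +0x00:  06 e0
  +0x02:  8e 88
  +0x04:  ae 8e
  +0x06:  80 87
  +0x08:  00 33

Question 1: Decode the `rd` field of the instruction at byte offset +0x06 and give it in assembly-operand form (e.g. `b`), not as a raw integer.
m

+0x06: 80 87 ⇒ word 0x8780 (little)
  top 4b → 0x8 → subi [RI]
  [11:8] rd=7 = m
  [7:0] imm=128 = #128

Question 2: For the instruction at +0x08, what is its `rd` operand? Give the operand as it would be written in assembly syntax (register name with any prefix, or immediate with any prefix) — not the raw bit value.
[08] 00 33 → 0x3300
  top 4b → 0x3 → decr [R]
  rd@[11:8]=0x3 ⇒ d

d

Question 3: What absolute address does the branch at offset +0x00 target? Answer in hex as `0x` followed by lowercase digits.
0x741e

@+00  little-endian(06 e0) = 0xe006
  op=0xe006>>12=0xe ⇒ jmp (J)
  [11:0] imm=6 = #6
  target = base 0x7416 + off 0x00 + 2 + imm 6 = 0x741e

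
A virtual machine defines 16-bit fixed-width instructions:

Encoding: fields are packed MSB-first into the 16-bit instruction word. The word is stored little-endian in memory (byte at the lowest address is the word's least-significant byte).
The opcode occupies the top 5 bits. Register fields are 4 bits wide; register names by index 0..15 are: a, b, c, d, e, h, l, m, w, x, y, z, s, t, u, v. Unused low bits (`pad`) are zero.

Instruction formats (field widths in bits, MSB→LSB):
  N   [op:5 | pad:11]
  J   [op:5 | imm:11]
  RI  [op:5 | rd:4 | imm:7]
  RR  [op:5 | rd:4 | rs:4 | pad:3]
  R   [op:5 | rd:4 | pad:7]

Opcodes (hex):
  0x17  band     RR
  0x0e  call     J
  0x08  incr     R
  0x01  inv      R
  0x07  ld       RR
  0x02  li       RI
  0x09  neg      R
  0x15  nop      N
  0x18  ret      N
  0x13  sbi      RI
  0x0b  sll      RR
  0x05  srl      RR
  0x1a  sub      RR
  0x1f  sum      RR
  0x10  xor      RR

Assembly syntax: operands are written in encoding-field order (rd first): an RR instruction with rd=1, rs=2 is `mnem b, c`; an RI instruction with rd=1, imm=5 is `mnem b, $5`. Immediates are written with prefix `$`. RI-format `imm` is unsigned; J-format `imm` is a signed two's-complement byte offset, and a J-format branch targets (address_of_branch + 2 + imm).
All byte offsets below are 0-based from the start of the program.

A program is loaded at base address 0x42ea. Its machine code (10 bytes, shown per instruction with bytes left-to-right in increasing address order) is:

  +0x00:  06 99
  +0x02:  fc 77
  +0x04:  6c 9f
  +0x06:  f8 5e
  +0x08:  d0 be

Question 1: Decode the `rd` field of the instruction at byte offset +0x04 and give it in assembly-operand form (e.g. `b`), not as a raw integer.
u

@+04  little-endian(6c 9f) = 0x9f6c
  opcode bits[15:11]=0x13: sbi/RI
  rd@[10:7]=0xe ⇒ u
  imm@[6:0]=0x6c ⇒ $108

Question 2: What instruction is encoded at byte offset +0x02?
call $-4

@+02  little-endian(fc 77) = 0x77fc
  top 5b → 0xe → call [J]
  [10:0] imm=2044 (s11→-4) = $-4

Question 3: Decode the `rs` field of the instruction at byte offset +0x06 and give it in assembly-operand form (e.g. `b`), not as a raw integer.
+0x06: f8 5e ⇒ word 0x5ef8 (little)
  top 5b → 0xb → sll [RR]
  [10:7] rd=13 = t
  [6:3] rs=15 = v

v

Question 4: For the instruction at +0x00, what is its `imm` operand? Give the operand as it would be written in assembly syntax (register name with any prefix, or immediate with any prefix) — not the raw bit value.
$6

[00] 06 99 → 0x9906
  top 5b → 0x13 → sbi [RI]
  [10:7] rd=2 = c
  [6:0] imm=6 = $6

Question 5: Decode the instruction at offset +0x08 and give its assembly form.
band t, y

+0x08: d0 be ⇒ word 0xbed0 (little)
  top 5b → 0x17 → band [RR]
  rd: (w>>7)&0xf=0xd → t
  rs: (w>>3)&0xf=0xa → y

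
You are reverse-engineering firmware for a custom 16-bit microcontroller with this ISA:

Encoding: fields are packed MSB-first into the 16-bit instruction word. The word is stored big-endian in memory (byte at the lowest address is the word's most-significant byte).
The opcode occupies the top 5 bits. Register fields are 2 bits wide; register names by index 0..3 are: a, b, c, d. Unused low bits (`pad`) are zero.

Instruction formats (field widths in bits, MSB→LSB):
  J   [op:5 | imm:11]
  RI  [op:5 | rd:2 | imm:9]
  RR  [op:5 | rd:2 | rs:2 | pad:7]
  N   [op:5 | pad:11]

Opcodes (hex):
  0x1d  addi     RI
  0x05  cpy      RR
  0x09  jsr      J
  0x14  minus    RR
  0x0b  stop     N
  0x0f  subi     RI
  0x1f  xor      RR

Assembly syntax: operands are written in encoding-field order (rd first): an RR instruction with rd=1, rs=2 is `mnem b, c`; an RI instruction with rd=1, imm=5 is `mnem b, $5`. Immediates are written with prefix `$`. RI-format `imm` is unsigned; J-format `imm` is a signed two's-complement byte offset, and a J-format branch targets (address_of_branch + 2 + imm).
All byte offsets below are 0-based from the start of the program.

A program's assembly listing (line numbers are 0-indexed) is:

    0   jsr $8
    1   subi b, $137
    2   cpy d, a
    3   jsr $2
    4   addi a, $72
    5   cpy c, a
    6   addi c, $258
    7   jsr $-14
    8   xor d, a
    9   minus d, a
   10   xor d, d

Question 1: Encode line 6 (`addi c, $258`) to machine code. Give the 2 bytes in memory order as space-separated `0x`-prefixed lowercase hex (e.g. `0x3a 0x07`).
L6: addi op=0x1d:5|rd=2:2|imm=258:9 ⇒ 0xed02 ⇒ big ed 02

0xed 0x02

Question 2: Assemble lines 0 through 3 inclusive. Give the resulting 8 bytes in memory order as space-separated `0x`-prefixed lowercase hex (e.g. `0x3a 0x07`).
0x48 0x08 0x7a 0x89 0x2e 0x00 0x48 0x02

line 0 (jsr): pack op=0x9:5|imm=8:11 = 0x4808; big→ 48 08
line 1 (subi): pack op=0xf:5|rd=1:2|imm=137:9 = 0x7a89; big→ 7a 89
line 2 (cpy): pack op=0x5:5|rd=3:2|rs=0:2|pad=0:7 = 0x2e00; big→ 2e 00
line 3 (jsr): pack op=0x9:5|imm=2:11 = 0x4802; big→ 48 02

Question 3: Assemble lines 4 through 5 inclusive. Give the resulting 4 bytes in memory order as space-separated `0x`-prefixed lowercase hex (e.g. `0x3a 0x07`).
0xe8 0x48 0x2c 0x00

line 4 (addi): pack op=0x1d:5|rd=0:2|imm=72:9 = 0xe848; big→ e8 48
line 5 (cpy): pack op=0x5:5|rd=2:2|rs=0:2|pad=0:7 = 0x2c00; big→ 2c 00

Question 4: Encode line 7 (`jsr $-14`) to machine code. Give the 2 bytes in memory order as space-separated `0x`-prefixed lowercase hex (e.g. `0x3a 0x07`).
7. jsr fields op=0x9:5|imm=-14:11 → word 4ff2h → 4f f2

0x4f 0xf2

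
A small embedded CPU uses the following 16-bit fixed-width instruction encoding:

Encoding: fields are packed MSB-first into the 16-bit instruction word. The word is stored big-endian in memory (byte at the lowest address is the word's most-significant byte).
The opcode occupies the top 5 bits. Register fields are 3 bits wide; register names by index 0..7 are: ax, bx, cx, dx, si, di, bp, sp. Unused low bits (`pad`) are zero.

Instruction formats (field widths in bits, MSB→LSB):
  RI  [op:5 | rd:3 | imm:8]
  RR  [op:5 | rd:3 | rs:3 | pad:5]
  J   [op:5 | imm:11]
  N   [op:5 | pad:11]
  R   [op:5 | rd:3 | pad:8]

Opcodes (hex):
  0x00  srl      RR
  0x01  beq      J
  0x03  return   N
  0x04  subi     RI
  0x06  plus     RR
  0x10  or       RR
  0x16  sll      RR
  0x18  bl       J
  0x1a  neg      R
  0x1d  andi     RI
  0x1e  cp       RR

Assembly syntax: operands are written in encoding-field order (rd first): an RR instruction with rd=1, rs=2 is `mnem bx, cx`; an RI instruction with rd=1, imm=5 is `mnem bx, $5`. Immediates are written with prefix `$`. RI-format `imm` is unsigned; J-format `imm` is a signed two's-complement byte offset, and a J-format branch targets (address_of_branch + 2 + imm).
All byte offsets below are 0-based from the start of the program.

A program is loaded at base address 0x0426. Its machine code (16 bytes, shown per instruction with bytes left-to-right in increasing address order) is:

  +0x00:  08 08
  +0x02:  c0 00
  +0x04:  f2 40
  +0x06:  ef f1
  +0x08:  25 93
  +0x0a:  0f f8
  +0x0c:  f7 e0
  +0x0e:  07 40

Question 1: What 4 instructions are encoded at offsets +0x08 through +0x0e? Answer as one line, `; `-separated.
+0x08: 25 93 ⇒ word 0x2593 (big)
  opcode bits[15:11]=0x4: subi/RI
  [10:8] rd=5 = di
  [7:0] imm=147 = $147
+0x0a: 0f f8 ⇒ word 0x0ff8 (big)
  opcode bits[15:11]=0x1: beq/J
  [10:0] imm=2040 (s11→-8) = $-8
+0x0c: f7 e0 ⇒ word 0xf7e0 (big)
  opcode bits[15:11]=0x1e: cp/RR
  [10:8] rd=7 = sp
  [7:5] rs=7 = sp
+0x0e: 07 40 ⇒ word 0x0740 (big)
  opcode bits[15:11]=0x0: srl/RR
  [10:8] rd=7 = sp
  [7:5] rs=2 = cx

subi di, $147; beq $-8; cp sp, sp; srl sp, cx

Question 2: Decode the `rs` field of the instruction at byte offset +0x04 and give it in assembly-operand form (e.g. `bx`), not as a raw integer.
+0x04: f2 40 ⇒ word 0xf240 (big)
  top 5b → 0x1e → cp [RR]
  rd: (w>>8)&0x7=0x2 → cx
  rs: (w>>5)&0x7=0x2 → cx

cx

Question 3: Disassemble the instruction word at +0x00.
+0x00: 08 08 ⇒ word 0x0808 (big)
  op=0x0808>>11=0x1 ⇒ beq (J)
  imm@[10:0]=0x8 ⇒ $8

beq $8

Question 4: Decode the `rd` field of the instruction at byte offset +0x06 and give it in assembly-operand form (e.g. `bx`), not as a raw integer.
sp

+0x06: ef f1 ⇒ word 0xeff1 (big)
  opcode bits[15:11]=0x1d: andi/RI
  rd@[10:8]=0x7 ⇒ sp
  imm@[7:0]=0xf1 ⇒ $241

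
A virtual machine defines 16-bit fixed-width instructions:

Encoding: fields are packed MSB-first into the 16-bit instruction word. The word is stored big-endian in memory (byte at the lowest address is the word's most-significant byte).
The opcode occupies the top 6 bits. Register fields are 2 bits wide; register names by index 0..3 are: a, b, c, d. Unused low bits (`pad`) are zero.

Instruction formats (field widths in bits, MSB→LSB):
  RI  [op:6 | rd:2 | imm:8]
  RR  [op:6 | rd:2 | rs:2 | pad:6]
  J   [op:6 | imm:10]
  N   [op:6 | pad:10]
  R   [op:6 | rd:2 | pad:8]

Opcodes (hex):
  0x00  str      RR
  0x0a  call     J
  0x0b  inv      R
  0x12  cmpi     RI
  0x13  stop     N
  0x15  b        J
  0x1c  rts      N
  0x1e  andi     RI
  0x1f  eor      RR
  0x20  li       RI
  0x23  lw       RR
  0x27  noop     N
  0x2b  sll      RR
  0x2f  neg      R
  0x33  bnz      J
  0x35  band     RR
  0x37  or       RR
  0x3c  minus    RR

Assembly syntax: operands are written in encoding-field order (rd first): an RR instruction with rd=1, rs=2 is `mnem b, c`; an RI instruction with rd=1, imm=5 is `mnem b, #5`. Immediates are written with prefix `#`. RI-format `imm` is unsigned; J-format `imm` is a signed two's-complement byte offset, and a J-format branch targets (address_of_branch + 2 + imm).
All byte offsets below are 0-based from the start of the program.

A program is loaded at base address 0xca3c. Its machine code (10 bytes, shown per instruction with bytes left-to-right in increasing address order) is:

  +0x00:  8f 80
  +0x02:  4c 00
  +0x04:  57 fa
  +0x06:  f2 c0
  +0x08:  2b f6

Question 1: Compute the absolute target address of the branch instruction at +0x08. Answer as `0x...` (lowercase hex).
@+08  big-endian(2b f6) = 0x2bf6
  op=0x2bf6>>10=0xa ⇒ call (J)
  [9:0] imm=1014 (s10→-10) = #-10
  target = base 0xca3c + off 0x08 + 2 + imm -10 = 0xca3c

0xca3c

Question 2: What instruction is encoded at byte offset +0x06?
off 0x06: read f2 c0 as big → 0xf2c0
  top 6b → 0x3c → minus [RR]
  rd: (w>>8)&0x3=0x2 → c
  rs: (w>>6)&0x3=0x3 → d

minus c, d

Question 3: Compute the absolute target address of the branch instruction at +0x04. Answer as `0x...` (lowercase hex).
off 0x04: read 57 fa as big → 0x57fa
  op=0x57fa>>10=0x15 ⇒ b (J)
  imm: (w>>0)&0x3ff=0x3fa (s10→-6) → #-6
  target = base 0xca3c + off 0x04 + 2 + imm -6 = 0xca3c

0xca3c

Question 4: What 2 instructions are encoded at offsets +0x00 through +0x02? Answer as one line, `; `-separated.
[00] 8f 80 → 0x8f80
  top 6b → 0x23 → lw [RR]
  rd@[9:8]=0x3 ⇒ d
  rs@[7:6]=0x2 ⇒ c
[02] 4c 00 → 0x4c00
  top 6b → 0x13 → stop [N]

lw d, c; stop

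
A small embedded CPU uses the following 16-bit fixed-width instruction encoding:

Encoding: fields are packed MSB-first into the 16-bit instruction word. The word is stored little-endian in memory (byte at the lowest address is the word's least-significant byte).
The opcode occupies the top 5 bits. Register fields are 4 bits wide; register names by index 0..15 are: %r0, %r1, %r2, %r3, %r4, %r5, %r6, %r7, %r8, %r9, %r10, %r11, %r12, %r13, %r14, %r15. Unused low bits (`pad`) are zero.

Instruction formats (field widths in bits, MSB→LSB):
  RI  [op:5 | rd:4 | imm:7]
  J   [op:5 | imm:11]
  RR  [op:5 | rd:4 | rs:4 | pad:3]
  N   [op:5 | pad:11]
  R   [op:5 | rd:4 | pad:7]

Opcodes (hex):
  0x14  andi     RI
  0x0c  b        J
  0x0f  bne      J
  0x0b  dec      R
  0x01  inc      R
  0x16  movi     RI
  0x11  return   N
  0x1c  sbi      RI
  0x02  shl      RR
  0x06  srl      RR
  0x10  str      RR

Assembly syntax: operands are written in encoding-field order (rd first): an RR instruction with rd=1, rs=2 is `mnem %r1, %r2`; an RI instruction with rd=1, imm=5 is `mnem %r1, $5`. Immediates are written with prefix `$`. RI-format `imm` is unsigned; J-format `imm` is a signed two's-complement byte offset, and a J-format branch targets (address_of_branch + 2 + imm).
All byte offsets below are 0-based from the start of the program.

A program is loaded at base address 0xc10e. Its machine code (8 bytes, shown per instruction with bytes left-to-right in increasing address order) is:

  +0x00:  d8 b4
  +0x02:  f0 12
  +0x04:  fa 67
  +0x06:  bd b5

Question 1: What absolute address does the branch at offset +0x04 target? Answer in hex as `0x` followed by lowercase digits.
+0x04: fa 67 ⇒ word 0x67fa (little)
  op=0x67fa>>11=0xc ⇒ b (J)
  [10:0] imm=2042 (s11→-6) = $-6
  target = base 0xc10e + off 0x04 + 2 + imm -6 = 0xc10e

0xc10e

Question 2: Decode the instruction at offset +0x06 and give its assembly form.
+0x06: bd b5 ⇒ word 0xb5bd (little)
  top 5b → 0x16 → movi [RI]
  [10:7] rd=11 = %r11
  [6:0] imm=61 = $61

movi %r11, $61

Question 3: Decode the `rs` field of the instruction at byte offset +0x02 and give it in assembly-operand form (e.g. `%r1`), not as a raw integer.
%r14

[02] f0 12 → 0x12f0
  op=0x12f0>>11=0x2 ⇒ shl (RR)
  [10:7] rd=5 = %r5
  [6:3] rs=14 = %r14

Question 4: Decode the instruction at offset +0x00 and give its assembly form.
movi %r9, $88

@+00  little-endian(d8 b4) = 0xb4d8
  top 5b → 0x16 → movi [RI]
  rd: (w>>7)&0xf=0x9 → %r9
  imm: (w>>0)&0x7f=0x58 → $88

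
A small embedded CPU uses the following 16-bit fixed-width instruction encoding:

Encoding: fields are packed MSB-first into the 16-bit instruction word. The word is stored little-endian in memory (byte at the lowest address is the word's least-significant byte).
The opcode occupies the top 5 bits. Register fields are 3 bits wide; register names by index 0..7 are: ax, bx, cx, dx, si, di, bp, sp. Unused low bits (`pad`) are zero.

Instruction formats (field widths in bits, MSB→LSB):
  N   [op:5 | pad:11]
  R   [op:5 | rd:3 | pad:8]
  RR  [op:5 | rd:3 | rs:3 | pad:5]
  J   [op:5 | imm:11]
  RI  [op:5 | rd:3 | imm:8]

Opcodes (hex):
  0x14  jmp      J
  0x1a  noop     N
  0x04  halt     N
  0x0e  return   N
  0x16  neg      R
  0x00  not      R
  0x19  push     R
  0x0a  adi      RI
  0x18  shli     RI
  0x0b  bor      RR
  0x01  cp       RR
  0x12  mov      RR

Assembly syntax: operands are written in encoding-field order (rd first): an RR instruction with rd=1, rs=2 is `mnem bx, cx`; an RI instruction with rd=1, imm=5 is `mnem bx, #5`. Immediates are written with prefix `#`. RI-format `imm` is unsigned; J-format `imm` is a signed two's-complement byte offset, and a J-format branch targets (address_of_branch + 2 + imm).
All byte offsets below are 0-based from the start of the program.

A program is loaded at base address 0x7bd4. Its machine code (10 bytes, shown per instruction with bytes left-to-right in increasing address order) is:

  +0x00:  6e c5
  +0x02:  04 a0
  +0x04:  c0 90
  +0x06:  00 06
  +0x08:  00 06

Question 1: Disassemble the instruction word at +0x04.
mov ax, bp

+0x04: c0 90 ⇒ word 0x90c0 (little)
  opcode bits[15:11]=0x12: mov/RR
  [10:8] rd=0 = ax
  [7:5] rs=6 = bp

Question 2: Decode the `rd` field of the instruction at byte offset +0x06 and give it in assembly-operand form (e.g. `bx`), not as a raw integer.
@+06  little-endian(00 06) = 0x0600
  op=0x0600>>11=0x0 ⇒ not (R)
  [10:8] rd=6 = bp

bp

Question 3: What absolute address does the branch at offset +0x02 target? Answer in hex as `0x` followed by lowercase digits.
0x7bdc

[02] 04 a0 → 0xa004
  opcode bits[15:11]=0x14: jmp/J
  [10:0] imm=4 = #4
  target = base 0x7bd4 + off 0x02 + 2 + imm 4 = 0x7bdc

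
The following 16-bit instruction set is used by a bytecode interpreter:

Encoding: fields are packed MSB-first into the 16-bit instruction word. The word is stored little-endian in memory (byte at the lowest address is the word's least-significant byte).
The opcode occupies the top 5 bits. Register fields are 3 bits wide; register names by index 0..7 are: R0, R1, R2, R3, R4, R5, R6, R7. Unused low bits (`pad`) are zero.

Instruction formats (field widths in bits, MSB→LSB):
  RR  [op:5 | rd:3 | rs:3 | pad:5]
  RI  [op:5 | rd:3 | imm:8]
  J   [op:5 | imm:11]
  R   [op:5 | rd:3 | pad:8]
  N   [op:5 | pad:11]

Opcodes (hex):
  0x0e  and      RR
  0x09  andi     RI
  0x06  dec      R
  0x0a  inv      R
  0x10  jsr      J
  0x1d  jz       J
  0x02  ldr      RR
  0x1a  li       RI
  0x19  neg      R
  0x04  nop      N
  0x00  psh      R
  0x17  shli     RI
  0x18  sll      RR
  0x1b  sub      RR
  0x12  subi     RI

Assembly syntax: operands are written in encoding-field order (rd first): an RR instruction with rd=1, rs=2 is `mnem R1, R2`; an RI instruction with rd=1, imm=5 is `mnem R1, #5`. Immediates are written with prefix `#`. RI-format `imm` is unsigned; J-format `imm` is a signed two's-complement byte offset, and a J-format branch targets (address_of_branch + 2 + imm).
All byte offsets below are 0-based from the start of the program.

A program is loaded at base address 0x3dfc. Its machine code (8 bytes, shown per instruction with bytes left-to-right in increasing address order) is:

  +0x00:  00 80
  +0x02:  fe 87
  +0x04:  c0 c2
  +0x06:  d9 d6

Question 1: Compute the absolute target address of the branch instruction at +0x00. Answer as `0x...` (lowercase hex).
0x3dfe

[00] 00 80 → 0x8000
  top 5b → 0x10 → jsr [J]
  imm: (w>>0)&0x7ff=0x0 → #0
  target = base 0x3dfc + off 0x00 + 2 + imm 0 = 0x3dfe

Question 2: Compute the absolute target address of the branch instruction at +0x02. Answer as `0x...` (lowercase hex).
[02] fe 87 → 0x87fe
  op=0x87fe>>11=0x10 ⇒ jsr (J)
  [10:0] imm=2046 (s11→-2) = #-2
  target = base 0x3dfc + off 0x02 + 2 + imm -2 = 0x3dfe

0x3dfe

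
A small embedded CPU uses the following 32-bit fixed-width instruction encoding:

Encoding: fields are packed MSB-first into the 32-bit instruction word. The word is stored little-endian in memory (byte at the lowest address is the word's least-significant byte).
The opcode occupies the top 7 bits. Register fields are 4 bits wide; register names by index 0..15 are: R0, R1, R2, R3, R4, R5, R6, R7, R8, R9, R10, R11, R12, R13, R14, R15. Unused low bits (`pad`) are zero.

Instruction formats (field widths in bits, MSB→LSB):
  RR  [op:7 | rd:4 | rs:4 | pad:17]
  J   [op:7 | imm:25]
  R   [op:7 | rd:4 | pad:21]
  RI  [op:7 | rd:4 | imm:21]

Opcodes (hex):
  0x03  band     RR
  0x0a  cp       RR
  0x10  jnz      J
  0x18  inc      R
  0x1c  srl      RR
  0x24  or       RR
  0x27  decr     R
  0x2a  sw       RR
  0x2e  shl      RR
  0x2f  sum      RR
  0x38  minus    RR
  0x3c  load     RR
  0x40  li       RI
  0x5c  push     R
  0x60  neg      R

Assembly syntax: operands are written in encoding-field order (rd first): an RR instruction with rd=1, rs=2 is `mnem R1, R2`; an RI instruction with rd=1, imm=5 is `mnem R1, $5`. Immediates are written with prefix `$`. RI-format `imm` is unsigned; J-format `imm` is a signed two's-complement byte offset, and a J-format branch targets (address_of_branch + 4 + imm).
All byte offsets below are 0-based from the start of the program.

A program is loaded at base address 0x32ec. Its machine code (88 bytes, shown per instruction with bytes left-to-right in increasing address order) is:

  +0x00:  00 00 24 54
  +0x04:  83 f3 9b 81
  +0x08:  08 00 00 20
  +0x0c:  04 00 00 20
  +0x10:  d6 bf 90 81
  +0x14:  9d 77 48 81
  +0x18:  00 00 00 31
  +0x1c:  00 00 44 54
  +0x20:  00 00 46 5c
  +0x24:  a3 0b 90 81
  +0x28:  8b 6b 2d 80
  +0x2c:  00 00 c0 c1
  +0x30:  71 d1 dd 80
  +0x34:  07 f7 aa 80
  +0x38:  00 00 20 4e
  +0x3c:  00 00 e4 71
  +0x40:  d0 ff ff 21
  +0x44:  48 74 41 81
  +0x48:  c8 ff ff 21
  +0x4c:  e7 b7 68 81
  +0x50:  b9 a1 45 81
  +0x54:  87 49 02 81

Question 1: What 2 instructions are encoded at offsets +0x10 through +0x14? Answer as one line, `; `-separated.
@+10  little-endian(d6 bf 90 81) = 0x8190bfd6
  top 7b → 0x40 → li [RI]
  rd@[24:21]=0xc ⇒ R12
  imm@[20:0]=0x10bfd6 ⇒ $1097686
@+14  little-endian(9d 77 48 81) = 0x8148779d
  top 7b → 0x40 → li [RI]
  rd@[24:21]=0xa ⇒ R10
  imm@[20:0]=0x8779d ⇒ $554909

li R12, $1097686; li R10, $554909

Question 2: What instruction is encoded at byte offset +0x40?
jnz $-48

@+40  little-endian(d0 ff ff 21) = 0x21ffffd0
  opcode bits[31:25]=0x10: jnz/J
  [24:0] imm=33554384 (s25→-48) = $-48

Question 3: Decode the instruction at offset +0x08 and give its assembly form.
jnz $8

@+08  little-endian(08 00 00 20) = 0x20000008
  opcode bits[31:25]=0x10: jnz/J
  [24:0] imm=8 = $8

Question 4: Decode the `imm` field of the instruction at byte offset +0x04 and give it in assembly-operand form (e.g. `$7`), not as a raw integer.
$1831811

@+04  little-endian(83 f3 9b 81) = 0x819bf383
  opcode bits[31:25]=0x40: li/RI
  rd@[24:21]=0xc ⇒ R12
  imm@[20:0]=0x1bf383 ⇒ $1831811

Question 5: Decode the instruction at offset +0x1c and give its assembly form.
sw R2, R2

@+1c  little-endian(00 00 44 54) = 0x54440000
  opcode bits[31:25]=0x2a: sw/RR
  rd: (w>>21)&0xf=0x2 → R2
  rs: (w>>17)&0xf=0x2 → R2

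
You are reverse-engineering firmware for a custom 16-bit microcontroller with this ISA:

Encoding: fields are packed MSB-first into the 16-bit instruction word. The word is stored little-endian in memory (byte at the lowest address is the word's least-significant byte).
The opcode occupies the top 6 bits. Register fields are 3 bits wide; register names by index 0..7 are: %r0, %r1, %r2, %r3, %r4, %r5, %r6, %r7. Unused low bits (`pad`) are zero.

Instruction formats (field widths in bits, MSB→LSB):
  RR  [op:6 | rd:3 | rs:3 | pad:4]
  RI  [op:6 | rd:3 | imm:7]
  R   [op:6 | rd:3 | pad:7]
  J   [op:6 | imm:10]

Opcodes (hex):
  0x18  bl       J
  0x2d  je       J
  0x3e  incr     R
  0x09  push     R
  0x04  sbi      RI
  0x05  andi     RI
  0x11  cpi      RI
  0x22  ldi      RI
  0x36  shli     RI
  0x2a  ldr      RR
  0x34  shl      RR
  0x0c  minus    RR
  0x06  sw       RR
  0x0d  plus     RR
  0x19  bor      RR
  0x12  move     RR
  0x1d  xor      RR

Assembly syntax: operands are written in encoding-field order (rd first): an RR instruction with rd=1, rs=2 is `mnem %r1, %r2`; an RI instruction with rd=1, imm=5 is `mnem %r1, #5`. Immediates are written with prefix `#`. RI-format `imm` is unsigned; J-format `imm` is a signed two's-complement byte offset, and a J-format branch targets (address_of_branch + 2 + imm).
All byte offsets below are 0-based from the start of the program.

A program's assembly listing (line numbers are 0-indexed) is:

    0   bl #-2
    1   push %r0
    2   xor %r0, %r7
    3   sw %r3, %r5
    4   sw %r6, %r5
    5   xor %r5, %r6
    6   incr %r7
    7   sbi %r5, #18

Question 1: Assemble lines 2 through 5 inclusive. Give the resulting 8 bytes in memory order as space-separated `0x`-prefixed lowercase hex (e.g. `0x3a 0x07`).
2. xor fields op=0x1d:6|rd=0:3|rs=7:3|pad=0:4 → word 7470h → 70 74
3. sw fields op=0x6:6|rd=3:3|rs=5:3|pad=0:4 → word 19d0h → d0 19
4. sw fields op=0x6:6|rd=6:3|rs=5:3|pad=0:4 → word 1b50h → 50 1b
5. xor fields op=0x1d:6|rd=5:3|rs=6:3|pad=0:4 → word 76e0h → e0 76

0x70 0x74 0xd0 0x19 0x50 0x1b 0xe0 0x76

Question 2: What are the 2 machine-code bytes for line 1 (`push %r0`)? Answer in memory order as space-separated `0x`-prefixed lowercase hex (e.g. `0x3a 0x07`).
0x00 0x24

L1: push op=0x9:6|rd=0:3|pad=0:7 ⇒ 0x2400 ⇒ little 00 24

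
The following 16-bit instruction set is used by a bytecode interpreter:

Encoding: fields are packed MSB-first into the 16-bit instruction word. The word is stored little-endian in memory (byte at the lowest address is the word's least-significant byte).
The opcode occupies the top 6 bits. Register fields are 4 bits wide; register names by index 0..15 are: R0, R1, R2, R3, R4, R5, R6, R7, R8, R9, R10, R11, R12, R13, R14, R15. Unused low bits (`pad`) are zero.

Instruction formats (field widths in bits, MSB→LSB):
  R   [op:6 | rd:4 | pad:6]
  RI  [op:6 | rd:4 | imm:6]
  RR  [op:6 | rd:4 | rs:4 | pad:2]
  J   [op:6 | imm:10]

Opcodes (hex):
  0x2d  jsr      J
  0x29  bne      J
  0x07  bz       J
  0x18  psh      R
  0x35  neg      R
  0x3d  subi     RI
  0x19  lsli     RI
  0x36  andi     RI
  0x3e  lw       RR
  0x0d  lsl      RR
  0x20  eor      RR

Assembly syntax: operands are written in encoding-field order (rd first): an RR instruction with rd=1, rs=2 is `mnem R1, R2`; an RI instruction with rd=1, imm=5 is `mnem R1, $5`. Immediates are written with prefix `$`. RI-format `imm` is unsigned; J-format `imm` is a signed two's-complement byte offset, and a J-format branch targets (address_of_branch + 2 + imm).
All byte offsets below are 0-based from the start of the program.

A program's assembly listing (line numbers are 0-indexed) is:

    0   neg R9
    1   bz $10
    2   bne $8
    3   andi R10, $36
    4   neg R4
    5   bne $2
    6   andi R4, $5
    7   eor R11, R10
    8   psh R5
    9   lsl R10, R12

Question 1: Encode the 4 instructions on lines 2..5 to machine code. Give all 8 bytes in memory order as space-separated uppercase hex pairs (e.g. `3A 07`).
08 A4 A4 DA 00 D5 02 A4

line 2 (bne): pack op=0x29:6|imm=8:10 = 0xa408; little→ 08 a4
line 3 (andi): pack op=0x36:6|rd=10:4|imm=36:6 = 0xdaa4; little→ a4 da
line 4 (neg): pack op=0x35:6|rd=4:4|pad=0:6 = 0xd500; little→ 00 d5
line 5 (bne): pack op=0x29:6|imm=2:10 = 0xa402; little→ 02 a4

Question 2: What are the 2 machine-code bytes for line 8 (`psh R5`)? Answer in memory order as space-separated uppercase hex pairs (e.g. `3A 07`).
8. psh fields op=0x18:6|rd=5:4|pad=0:6 → word 6140h → 40 61

40 61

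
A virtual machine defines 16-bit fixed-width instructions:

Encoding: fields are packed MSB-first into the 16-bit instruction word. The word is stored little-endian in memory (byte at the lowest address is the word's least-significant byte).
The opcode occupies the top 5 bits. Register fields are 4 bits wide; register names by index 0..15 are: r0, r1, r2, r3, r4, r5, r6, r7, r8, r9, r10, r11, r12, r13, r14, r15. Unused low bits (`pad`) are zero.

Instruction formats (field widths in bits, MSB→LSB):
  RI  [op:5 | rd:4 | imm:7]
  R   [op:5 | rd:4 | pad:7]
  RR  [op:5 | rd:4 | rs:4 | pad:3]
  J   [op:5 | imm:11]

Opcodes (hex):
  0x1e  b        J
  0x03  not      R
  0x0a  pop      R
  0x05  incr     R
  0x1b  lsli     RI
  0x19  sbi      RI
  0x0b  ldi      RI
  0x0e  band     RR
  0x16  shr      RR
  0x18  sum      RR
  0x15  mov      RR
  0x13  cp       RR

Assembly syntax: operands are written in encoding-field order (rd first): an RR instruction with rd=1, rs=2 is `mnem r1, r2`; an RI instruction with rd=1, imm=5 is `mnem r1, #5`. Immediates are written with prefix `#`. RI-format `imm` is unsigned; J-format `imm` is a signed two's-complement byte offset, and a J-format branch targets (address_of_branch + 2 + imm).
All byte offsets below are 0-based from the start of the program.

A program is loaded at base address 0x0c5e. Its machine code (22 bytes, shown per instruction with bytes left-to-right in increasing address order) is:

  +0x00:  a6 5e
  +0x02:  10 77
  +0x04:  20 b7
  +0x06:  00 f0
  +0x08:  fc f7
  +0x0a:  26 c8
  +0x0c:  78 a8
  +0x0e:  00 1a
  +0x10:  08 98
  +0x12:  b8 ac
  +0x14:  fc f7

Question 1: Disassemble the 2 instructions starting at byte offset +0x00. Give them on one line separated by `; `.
ldi r13, #38; band r14, r2

[00] a6 5e → 0x5ea6
  op=0x5ea6>>11=0xb ⇒ ldi (RI)
  rd@[10:7]=0xd ⇒ r13
  imm@[6:0]=0x26 ⇒ #38
[02] 10 77 → 0x7710
  op=0x7710>>11=0xe ⇒ band (RR)
  rd@[10:7]=0xe ⇒ r14
  rs@[6:3]=0x2 ⇒ r2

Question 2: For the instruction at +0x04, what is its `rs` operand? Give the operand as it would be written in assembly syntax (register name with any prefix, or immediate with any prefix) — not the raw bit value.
@+04  little-endian(20 b7) = 0xb720
  op=0xb720>>11=0x16 ⇒ shr (RR)
  rd: (w>>7)&0xf=0xe → r14
  rs: (w>>3)&0xf=0x4 → r4

r4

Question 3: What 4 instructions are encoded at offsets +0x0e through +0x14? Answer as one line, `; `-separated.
not r4; cp r0, r1; mov r9, r7; b #-4

+0x0e: 00 1a ⇒ word 0x1a00 (little)
  op=0x1a00>>11=0x3 ⇒ not (R)
  [10:7] rd=4 = r4
+0x10: 08 98 ⇒ word 0x9808 (little)
  op=0x9808>>11=0x13 ⇒ cp (RR)
  [10:7] rd=0 = r0
  [6:3] rs=1 = r1
+0x12: b8 ac ⇒ word 0xacb8 (little)
  op=0xacb8>>11=0x15 ⇒ mov (RR)
  [10:7] rd=9 = r9
  [6:3] rs=7 = r7
+0x14: fc f7 ⇒ word 0xf7fc (little)
  op=0xf7fc>>11=0x1e ⇒ b (J)
  [10:0] imm=2044 (s11→-4) = #-4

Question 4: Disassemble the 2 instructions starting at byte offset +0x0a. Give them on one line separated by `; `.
sbi r0, #38; mov r0, r15

[0a] 26 c8 → 0xc826
  op=0xc826>>11=0x19 ⇒ sbi (RI)
  [10:7] rd=0 = r0
  [6:0] imm=38 = #38
[0c] 78 a8 → 0xa878
  op=0xa878>>11=0x15 ⇒ mov (RR)
  [10:7] rd=0 = r0
  [6:3] rs=15 = r15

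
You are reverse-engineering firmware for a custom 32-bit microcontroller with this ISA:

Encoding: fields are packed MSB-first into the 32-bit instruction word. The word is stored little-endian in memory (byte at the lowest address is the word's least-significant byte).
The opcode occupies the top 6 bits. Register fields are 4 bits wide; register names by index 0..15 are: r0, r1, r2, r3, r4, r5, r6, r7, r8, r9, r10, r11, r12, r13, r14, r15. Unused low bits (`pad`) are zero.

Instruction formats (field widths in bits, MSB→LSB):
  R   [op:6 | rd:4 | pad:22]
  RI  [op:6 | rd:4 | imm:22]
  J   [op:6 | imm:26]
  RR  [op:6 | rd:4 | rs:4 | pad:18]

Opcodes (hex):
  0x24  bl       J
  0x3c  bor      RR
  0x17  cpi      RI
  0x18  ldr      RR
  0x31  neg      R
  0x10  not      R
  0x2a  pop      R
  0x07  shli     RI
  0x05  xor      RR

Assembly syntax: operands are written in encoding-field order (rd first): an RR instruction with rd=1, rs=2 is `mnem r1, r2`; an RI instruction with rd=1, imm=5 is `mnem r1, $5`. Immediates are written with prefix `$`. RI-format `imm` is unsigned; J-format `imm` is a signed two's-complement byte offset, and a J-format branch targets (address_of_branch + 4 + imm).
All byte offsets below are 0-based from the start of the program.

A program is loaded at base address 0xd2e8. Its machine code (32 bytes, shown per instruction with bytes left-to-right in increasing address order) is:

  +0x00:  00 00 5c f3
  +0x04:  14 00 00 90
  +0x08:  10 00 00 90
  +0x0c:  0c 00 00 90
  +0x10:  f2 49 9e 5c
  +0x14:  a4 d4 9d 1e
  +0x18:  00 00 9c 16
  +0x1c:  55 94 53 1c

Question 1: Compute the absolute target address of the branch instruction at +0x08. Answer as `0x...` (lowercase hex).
+0x08: 10 00 00 90 ⇒ word 0x90000010 (little)
  opcode bits[31:26]=0x24: bl/J
  [25:0] imm=16 = $16
  target = base 0xd2e8 + off 0x08 + 4 + imm 16 = 0xd304

0xd304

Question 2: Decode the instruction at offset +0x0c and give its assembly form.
@+0c  little-endian(0c 00 00 90) = 0x9000000c
  opcode bits[31:26]=0x24: bl/J
  [25:0] imm=12 = $12

bl $12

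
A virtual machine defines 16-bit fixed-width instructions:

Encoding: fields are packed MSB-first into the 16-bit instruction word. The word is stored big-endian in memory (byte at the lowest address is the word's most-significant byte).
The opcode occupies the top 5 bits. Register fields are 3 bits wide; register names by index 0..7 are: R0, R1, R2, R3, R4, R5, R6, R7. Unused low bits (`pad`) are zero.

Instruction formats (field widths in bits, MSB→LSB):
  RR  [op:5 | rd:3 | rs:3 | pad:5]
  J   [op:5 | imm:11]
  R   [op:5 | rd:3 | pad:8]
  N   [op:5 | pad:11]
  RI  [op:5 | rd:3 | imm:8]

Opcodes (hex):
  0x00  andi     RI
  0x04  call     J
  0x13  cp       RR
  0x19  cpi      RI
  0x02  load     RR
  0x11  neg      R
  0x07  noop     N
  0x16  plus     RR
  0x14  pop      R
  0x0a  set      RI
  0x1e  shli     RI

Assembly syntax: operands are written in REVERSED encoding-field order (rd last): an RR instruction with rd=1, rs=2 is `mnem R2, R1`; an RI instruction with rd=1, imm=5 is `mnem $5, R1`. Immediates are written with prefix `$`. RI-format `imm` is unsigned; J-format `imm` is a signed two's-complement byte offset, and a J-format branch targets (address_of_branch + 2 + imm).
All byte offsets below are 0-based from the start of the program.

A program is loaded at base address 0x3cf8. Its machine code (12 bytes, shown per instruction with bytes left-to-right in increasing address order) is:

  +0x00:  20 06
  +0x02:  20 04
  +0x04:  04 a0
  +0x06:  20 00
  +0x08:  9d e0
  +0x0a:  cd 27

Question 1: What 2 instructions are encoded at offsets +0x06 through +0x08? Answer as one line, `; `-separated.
call $0; cp R7, R5

off 0x06: read 20 00 as big → 0x2000
  op=0x2000>>11=0x4 ⇒ call (J)
  imm@[10:0]=0x0 ⇒ $0
off 0x08: read 9d e0 as big → 0x9de0
  op=0x9de0>>11=0x13 ⇒ cp (RR)
  rd@[10:8]=0x5 ⇒ R5
  rs@[7:5]=0x7 ⇒ R7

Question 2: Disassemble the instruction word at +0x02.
@+02  big-endian(20 04) = 0x2004
  op=0x2004>>11=0x4 ⇒ call (J)
  imm: (w>>0)&0x7ff=0x4 → $4

call $4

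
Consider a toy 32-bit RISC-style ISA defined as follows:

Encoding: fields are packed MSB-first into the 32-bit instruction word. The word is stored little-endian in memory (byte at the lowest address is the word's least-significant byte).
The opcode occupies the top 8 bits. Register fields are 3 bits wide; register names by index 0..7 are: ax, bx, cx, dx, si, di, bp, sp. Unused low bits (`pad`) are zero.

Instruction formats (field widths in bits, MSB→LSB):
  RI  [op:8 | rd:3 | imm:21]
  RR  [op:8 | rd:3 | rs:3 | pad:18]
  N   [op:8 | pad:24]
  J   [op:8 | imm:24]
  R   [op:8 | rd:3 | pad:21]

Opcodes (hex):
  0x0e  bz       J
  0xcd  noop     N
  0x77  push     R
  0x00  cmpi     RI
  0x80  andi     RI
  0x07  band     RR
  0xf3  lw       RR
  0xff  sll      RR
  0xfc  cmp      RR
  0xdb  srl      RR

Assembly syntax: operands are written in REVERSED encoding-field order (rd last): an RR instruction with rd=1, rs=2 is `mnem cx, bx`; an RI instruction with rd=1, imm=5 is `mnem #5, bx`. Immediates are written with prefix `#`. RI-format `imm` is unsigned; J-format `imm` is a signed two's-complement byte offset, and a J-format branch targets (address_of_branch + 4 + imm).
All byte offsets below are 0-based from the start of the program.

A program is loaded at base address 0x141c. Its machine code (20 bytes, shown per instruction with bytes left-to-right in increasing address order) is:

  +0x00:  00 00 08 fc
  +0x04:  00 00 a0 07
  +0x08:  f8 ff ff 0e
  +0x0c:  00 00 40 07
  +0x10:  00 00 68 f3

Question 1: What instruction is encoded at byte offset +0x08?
[08] f8 ff ff 0e → 0x0efffff8
  op=0x0efffff8>>24=0xe ⇒ bz (J)
  [23:0] imm=16777208 (s24→-8) = #-8

bz #-8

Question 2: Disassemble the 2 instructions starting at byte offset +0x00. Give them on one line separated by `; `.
cmp cx, ax; band ax, di

@+00  little-endian(00 00 08 fc) = 0xfc080000
  opcode bits[31:24]=0xfc: cmp/RR
  [23:21] rd=0 = ax
  [20:18] rs=2 = cx
@+04  little-endian(00 00 a0 07) = 0x07a00000
  opcode bits[31:24]=0x7: band/RR
  [23:21] rd=5 = di
  [20:18] rs=0 = ax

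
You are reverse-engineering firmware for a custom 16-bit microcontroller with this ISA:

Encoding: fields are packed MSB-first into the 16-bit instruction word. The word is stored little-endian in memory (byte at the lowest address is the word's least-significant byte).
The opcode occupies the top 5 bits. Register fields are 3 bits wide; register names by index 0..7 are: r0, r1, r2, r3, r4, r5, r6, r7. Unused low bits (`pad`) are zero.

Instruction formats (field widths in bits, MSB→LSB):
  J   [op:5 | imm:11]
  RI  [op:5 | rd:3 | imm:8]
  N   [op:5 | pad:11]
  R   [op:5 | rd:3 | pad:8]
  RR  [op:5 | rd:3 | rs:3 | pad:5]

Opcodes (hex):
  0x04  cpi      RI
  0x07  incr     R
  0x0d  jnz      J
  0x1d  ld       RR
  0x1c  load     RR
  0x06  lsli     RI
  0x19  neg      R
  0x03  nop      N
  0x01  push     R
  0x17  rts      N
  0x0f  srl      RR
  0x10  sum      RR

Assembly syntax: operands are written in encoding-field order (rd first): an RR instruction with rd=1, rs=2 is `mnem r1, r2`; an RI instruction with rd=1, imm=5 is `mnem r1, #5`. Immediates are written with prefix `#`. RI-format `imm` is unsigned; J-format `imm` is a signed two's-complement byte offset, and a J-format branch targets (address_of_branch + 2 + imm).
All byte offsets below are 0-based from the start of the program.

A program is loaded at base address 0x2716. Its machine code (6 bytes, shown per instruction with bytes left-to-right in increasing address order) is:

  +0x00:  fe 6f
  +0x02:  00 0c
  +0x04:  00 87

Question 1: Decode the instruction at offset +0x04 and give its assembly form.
off 0x04: read 00 87 as little → 0x8700
  op=0x8700>>11=0x10 ⇒ sum (RR)
  [10:8] rd=7 = r7
  [7:5] rs=0 = r0

sum r7, r0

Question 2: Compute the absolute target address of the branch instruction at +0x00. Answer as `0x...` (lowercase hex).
+0x00: fe 6f ⇒ word 0x6ffe (little)
  op=0x6ffe>>11=0xd ⇒ jnz (J)
  imm: (w>>0)&0x7ff=0x7fe (s11→-2) → #-2
  target = base 0x2716 + off 0x00 + 2 + imm -2 = 0x2716

0x2716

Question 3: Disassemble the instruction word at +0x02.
push r4

@+02  little-endian(00 0c) = 0x0c00
  op=0x0c00>>11=0x1 ⇒ push (R)
  rd@[10:8]=0x4 ⇒ r4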